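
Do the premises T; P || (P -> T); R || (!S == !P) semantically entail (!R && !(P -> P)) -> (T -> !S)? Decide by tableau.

Initial set: {T; (P || (P -> T)); (R || (!S == !P)); !((!R && !(P -> P)) -> (T -> !S))}.
!((!R && !(P -> P)) -> (T -> !S)): α-rule — add (!R && !(P -> P)), !(T -> !S).
(!R && !(P -> P)): α-rule — add !R, !(P -> P).
!(T -> !S): α-rule — add T, !!S.
!(P -> P): α-rule — add P, !P.
× closes — contains both P and !P.
All 1 branch closes.
Every branch closed, so the premises entail the conclusion.

Yes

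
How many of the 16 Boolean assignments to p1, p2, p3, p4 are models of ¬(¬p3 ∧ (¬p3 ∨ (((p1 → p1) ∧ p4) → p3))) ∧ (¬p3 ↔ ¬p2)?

4

Initial set: {(¬(¬p3 ∧ (¬p3 ∨ (((p1 → p1) ∧ p4) → p3))) ∧ (¬p3 ↔ ¬p2))}.
(¬(¬p3 ∧ (¬p3 ∨ (((p1 → p1) ∧ p4) → p3))) ∧ (¬p3 ↔ ¬p2)): α-rule — add ¬(¬p3 ∧ (¬p3 ∨ (((p1 → p1) ∧ p4) → p3))), (¬p3 ↔ ¬p2).
¬(¬p3 ∧ (¬p3 ∨ (((p1 → p1) ∧ p4) → p3))): β-rule — branch into ¬¬p3  //  ¬(¬p3 ∨ (((p1 → p1) ∧ p4) → p3)).
  branch 1 (add ¬¬p3):
    (¬p3 ↔ ¬p2): β-rule — branch into ¬p3, ¬p2  //  ¬¬p3, ¬¬p2.
      branch 1.1 (add ¬p3, ¬p2):
        × closes — contains both p3 and ¬p3.
      branch 1.2 (add ¬¬p3, ¬¬p2):
        ○ open, literals {p2=T, p3=T}.
  branch 2 (add ¬(¬p3 ∨ (((p1 → p1) ∧ p4) → p3))):
    ¬(¬p3 ∨ (((p1 → p1) ∧ p4) → p3)): α-rule — add ¬¬p3, ¬(((p1 → p1) ∧ p4) → p3).
    ¬(((p1 → p1) ∧ p4) → p3): α-rule — add ((p1 → p1) ∧ p4), ¬p3.
    × closes — contains both p3 and ¬p3.
2 branches closed, 1 open.
Each open branch fixes some atoms; the unmentioned ones are free. Counting distinct full assignments: branch {p2=T, p3=T} (p1, p4) contributes 4 new. Total: 4.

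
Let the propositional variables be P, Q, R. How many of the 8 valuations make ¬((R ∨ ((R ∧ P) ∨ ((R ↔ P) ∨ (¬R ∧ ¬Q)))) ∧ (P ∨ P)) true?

Initial set: {¬((R ∨ ((R ∧ P) ∨ ((R ↔ P) ∨ (¬R ∧ ¬Q)))) ∧ (P ∨ P))}.
¬((R ∨ ((R ∧ P) ∨ ((R ↔ P) ∨ (¬R ∧ ¬Q)))) ∧ (P ∨ P)): β-rule — branch into ¬(R ∨ ((R ∧ P) ∨ ((R ↔ P) ∨ (¬R ∧ ¬Q))))  //  ¬(P ∨ P).
  branch 1 (add ¬(R ∨ ((R ∧ P) ∨ ((R ↔ P) ∨ (¬R ∧ ¬Q))))):
    ¬(R ∨ ((R ∧ P) ∨ ((R ↔ P) ∨ (¬R ∧ ¬Q)))): α-rule — add ¬R, ¬((R ∧ P) ∨ ((R ↔ P) ∨ (¬R ∧ ¬Q))).
    ¬((R ∧ P) ∨ ((R ↔ P) ∨ (¬R ∧ ¬Q))): α-rule — add ¬(R ∧ P), ¬((R ↔ P) ∨ (¬R ∧ ¬Q)).
    ¬((R ↔ P) ∨ (¬R ∧ ¬Q)): α-rule — add ¬(R ↔ P), ¬(¬R ∧ ¬Q).
    ¬(R ∧ P): β-rule — branch into ¬R  //  ¬P.
      branch 1.1 (add ¬R):
        ¬(R ↔ P): β-rule — branch into R, ¬P  //  ¬R, P.
          branch 1.1.1 (add R, ¬P):
            × closes — contains both R and ¬R.
          branch 1.1.2 (add ¬R, P):
            ¬(¬R ∧ ¬Q): β-rule — branch into ¬¬R  //  ¬¬Q.
              branch 1.1.2.1 (add ¬¬R):
                × closes — contains both R and ¬R.
              branch 1.1.2.2 (add ¬¬Q):
                ○ open, literals {P=true, Q=true, R=false}.
      branch 1.2 (add ¬P):
        ¬(R ↔ P): β-rule — branch into R, ¬P  //  ¬R, P.
          branch 1.2.1 (add R, ¬P):
            × closes — contains both R and ¬R.
          branch 1.2.2 (add ¬R, P):
            × closes — contains both P and ¬P.
  branch 2 (add ¬(P ∨ P)):
    ¬(P ∨ P): α-rule — add ¬P, ¬P.
    ○ open, literals {P=false}.
4 branches closed, 2 open.
Each open branch fixes some atoms; the unmentioned ones are free. Counting distinct full assignments: branch {P=true, Q=true, R=false} (none free) contributes 1 new; branch {P=false} (Q, R) contributes 4 new. Total: 5.

5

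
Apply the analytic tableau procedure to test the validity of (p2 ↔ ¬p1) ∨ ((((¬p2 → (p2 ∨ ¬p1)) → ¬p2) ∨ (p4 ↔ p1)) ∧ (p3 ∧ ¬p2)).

Not valid

Assume the negation and expand:
Initial set: {¬((p2 ↔ ¬p1) ∨ ((((¬p2 → (p2 ∨ ¬p1)) → ¬p2) ∨ (p4 ↔ p1)) ∧ (p3 ∧ ¬p2)))}.
¬((p2 ↔ ¬p1) ∨ ((((¬p2 → (p2 ∨ ¬p1)) → ¬p2) ∨ (p4 ↔ p1)) ∧ (p3 ∧ ¬p2))): α-rule — add ¬(p2 ↔ ¬p1), ¬((((¬p2 → (p2 ∨ ¬p1)) → ¬p2) ∨ (p4 ↔ p1)) ∧ (p3 ∧ ¬p2)).
¬(p2 ↔ ¬p1): β-rule — branch into p2, ¬¬p1  //  ¬p2, ¬p1.
  branch 1 (add p2, ¬¬p1):
    ¬((((¬p2 → (p2 ∨ ¬p1)) → ¬p2) ∨ (p4 ↔ p1)) ∧ (p3 ∧ ¬p2)): β-rule — branch into ¬(((¬p2 → (p2 ∨ ¬p1)) → ¬p2) ∨ (p4 ↔ p1))  //  ¬(p3 ∧ ¬p2).
      branch 1.1 (add ¬(((¬p2 → (p2 ∨ ¬p1)) → ¬p2) ∨ (p4 ↔ p1))):
        ¬(((¬p2 → (p2 ∨ ¬p1)) → ¬p2) ∨ (p4 ↔ p1)): α-rule — add ¬((¬p2 → (p2 ∨ ¬p1)) → ¬p2), ¬(p4 ↔ p1).
        ¬((¬p2 → (p2 ∨ ¬p1)) → ¬p2): α-rule — add (¬p2 → (p2 ∨ ¬p1)), ¬¬p2.
        ¬(p4 ↔ p1): β-rule — branch into p4, ¬p1  //  ¬p4, p1.
          branch 1.1.1 (add p4, ¬p1):
            × closes — contains both p1 and ¬p1.
          branch 1.1.2 (add ¬p4, p1):
            (¬p2 → (p2 ∨ ¬p1)): β-rule — branch into ¬¬p2  //  (p2 ∨ ¬p1).
              branch 1.1.2.1 (add ¬¬p2):
                ○ open, literals {p1=T, p2=T, p4=F}.
              branch 1.1.2.2 (add (p2 ∨ ¬p1)):
                (p2 ∨ ¬p1): β-rule — branch into p2  //  ¬p1.
                  branch 1.1.2.2.1 (add p2):
                    ○ open, literals {p1=T, p2=T, p4=F}.
                  branch 1.1.2.2.2 (add ¬p1):
                    × closes — contains both p1 and ¬p1.
      branch 1.2 (add ¬(p3 ∧ ¬p2)):
        ¬(p3 ∧ ¬p2): β-rule — branch into ¬p3  //  ¬¬p2.
          branch 1.2.1 (add ¬p3):
            ○ open, literals {p1=T, p2=T, p3=F}.
          branch 1.2.2 (add ¬¬p2):
            ○ open, literals {p1=T, p2=T}.
  branch 2 (add ¬p2, ¬p1):
    ¬((((¬p2 → (p2 ∨ ¬p1)) → ¬p2) ∨ (p4 ↔ p1)) ∧ (p3 ∧ ¬p2)): β-rule — branch into ¬(((¬p2 → (p2 ∨ ¬p1)) → ¬p2) ∨ (p4 ↔ p1))  //  ¬(p3 ∧ ¬p2).
      branch 2.1 (add ¬(((¬p2 → (p2 ∨ ¬p1)) → ¬p2) ∨ (p4 ↔ p1))):
        ¬(((¬p2 → (p2 ∨ ¬p1)) → ¬p2) ∨ (p4 ↔ p1)): α-rule — add ¬((¬p2 → (p2 ∨ ¬p1)) → ¬p2), ¬(p4 ↔ p1).
        ¬((¬p2 → (p2 ∨ ¬p1)) → ¬p2): α-rule — add (¬p2 → (p2 ∨ ¬p1)), ¬¬p2.
        × closes — contains both p2 and ¬p2.
      branch 2.2 (add ¬(p3 ∧ ¬p2)):
        ¬(p3 ∧ ¬p2): β-rule — branch into ¬p3  //  ¬¬p2.
          branch 2.2.1 (add ¬p3):
            ○ open, literals {p1=F, p2=F, p3=F}.
          branch 2.2.2 (add ¬¬p2):
            × closes — contains both p2 and ¬p2.
4 branches closed, 5 open.
An open branch gives a countermodel: p1=T, p2=T, p4=F (unmentioned atoms arbitrary); under it the original formula is false.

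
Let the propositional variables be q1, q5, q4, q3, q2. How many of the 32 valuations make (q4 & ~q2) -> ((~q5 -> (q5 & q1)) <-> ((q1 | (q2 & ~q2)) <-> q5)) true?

28

Initial set: {((q4 & ~q2) -> ((~q5 -> (q5 & q1)) <-> ((q1 | (q2 & ~q2)) <-> q5)))}.
((q4 & ~q2) -> ((~q5 -> (q5 & q1)) <-> ((q1 | (q2 & ~q2)) <-> q5))): β-rule — branch into ~(q4 & ~q2)  //  ((~q5 -> (q5 & q1)) <-> ((q1 | (q2 & ~q2)) <-> q5)).
  branch 1 (add ~(q4 & ~q2)):
    ~(q4 & ~q2): β-rule — branch into ~q4  //  ~~q2.
      branch 1.1 (add ~q4):
        ○ open, literals {q4=0}.
      branch 1.2 (add ~~q2):
        ○ open, literals {q2=1}.
  branch 2 (add ((~q5 -> (q5 & q1)) <-> ((q1 | (q2 & ~q2)) <-> q5))):
    ((~q5 -> (q5 & q1)) <-> ((q1 | (q2 & ~q2)) <-> q5)): β-rule — branch into (~q5 -> (q5 & q1)), ((q1 | (q2 & ~q2)) <-> q5)  //  ~(~q5 -> (q5 & q1)), ~((q1 | (q2 & ~q2)) <-> q5).
      branch 2.1 (add (~q5 -> (q5 & q1)), ((q1 | (q2 & ~q2)) <-> q5)):
        (~q5 -> (q5 & q1)): β-rule — branch into ~~q5  //  (q5 & q1).
          branch 2.1.1 (add ~~q5):
            ((q1 | (q2 & ~q2)) <-> q5): β-rule — branch into (q1 | (q2 & ~q2)), q5  //  ~(q1 | (q2 & ~q2)), ~q5.
              branch 2.1.1.1 (add (q1 | (q2 & ~q2)), q5):
                (q1 | (q2 & ~q2)): β-rule — branch into q1  //  (q2 & ~q2).
                  branch 2.1.1.1.1 (add q1):
                    ○ open, literals {q1=1, q5=1}.
                  branch 2.1.1.1.2 (add (q2 & ~q2)):
                    (q2 & ~q2): α-rule — add q2, ~q2.
                    × closes — contains both q2 and ~q2.
              branch 2.1.1.2 (add ~(q1 | (q2 & ~q2)), ~q5):
                × closes — contains both q5 and ~q5.
          branch 2.1.2 (add (q5 & q1)):
            (q5 & q1): α-rule — add q5, q1.
            ((q1 | (q2 & ~q2)) <-> q5): β-rule — branch into (q1 | (q2 & ~q2)), q5  //  ~(q1 | (q2 & ~q2)), ~q5.
              branch 2.1.2.1 (add (q1 | (q2 & ~q2)), q5):
                (q1 | (q2 & ~q2)): β-rule — branch into q1  //  (q2 & ~q2).
                  branch 2.1.2.1.1 (add q1):
                    ○ open, literals {q1=1, q5=1}.
                  branch 2.1.2.1.2 (add (q2 & ~q2)):
                    (q2 & ~q2): α-rule — add q2, ~q2.
                    × closes — contains both q2 and ~q2.
              branch 2.1.2.2 (add ~(q1 | (q2 & ~q2)), ~q5):
                × closes — contains both q5 and ~q5.
      branch 2.2 (add ~(~q5 -> (q5 & q1)), ~((q1 | (q2 & ~q2)) <-> q5)):
        ~(~q5 -> (q5 & q1)): α-rule — add ~q5, ~(q5 & q1).
        ~((q1 | (q2 & ~q2)) <-> q5): β-rule — branch into (q1 | (q2 & ~q2)), ~q5  //  ~(q1 | (q2 & ~q2)), q5.
          branch 2.2.1 (add (q1 | (q2 & ~q2)), ~q5):
            ~(q5 & q1): β-rule — branch into ~q5  //  ~q1.
              branch 2.2.1.1 (add ~q5):
                (q1 | (q2 & ~q2)): β-rule — branch into q1  //  (q2 & ~q2).
                  branch 2.2.1.1.1 (add q1):
                    ○ open, literals {q1=1, q5=0}.
                  branch 2.2.1.1.2 (add (q2 & ~q2)):
                    (q2 & ~q2): α-rule — add q2, ~q2.
                    × closes — contains both q2 and ~q2.
              branch 2.2.1.2 (add ~q1):
                (q1 | (q2 & ~q2)): β-rule — branch into q1  //  (q2 & ~q2).
                  branch 2.2.1.2.1 (add q1):
                    × closes — contains both q1 and ~q1.
                  branch 2.2.1.2.2 (add (q2 & ~q2)):
                    (q2 & ~q2): α-rule — add q2, ~q2.
                    × closes — contains both q2 and ~q2.
          branch 2.2.2 (add ~(q1 | (q2 & ~q2)), q5):
            × closes — contains both q5 and ~q5.
8 branches closed, 5 open.
Each open branch fixes some atoms; the unmentioned ones are free. Counting distinct full assignments: branch {q4=0} (q1, q5, q3, q2) contributes 16 new; branch {q2=1} (q1, q5, q4, q3) contributes 8 new; branch {q1=1, q5=1} (q4, q3, q2) contributes 2 new; branch {q1=1, q5=1} (q4, q3, q2) contributes 0 new; branch {q1=1, q5=0} (q4, q3, q2) contributes 2 new. Total: 28.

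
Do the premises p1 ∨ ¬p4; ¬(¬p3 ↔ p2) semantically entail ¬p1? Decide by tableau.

No

Initial set: {T (p1 ∨ ¬p4); T ¬(¬p3 ↔ p2); F ¬p1}.
T (p1 ∨ ¬p4): β-rule — branch into T p1  //  T ¬p4.
  branch 1 (add T p1):
    T ¬(¬p3 ↔ p2): β-rule — branch into T ¬p3, F p2  //  F ¬p3, T p2.
      branch 1.1 (add T ¬p3, F p2):
        ○ open, literals {p1=T, p2=F, p3=F}.
      branch 1.2 (add F ¬p3, T p2):
        ○ open, literals {p1=T, p2=T, p3=T}.
  branch 2 (add T ¬p4):
    T ¬(¬p3 ↔ p2): β-rule — branch into T ¬p3, F p2  //  F ¬p3, T p2.
      branch 2.1 (add T ¬p3, F p2):
        ○ open, literals {p1=T, p2=F, p3=F, p4=F}.
      branch 2.2 (add F ¬p3, T p2):
        ○ open, literals {p1=T, p2=T, p3=T, p4=F}.
0 branches closed, 4 open.
An open branch gives a countermodel: p1=T, p2=F, p3=F (unmentioned atoms arbitrary); the premises hold there but the conclusion fails.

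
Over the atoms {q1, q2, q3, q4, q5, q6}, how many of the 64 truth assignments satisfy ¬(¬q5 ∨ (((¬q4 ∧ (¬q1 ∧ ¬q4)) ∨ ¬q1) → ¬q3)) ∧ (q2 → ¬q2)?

4

Initial set: {(¬(¬q5 ∨ (((¬q4 ∧ (¬q1 ∧ ¬q4)) ∨ ¬q1) → ¬q3)) ∧ (q2 → ¬q2))}.
(¬(¬q5 ∨ (((¬q4 ∧ (¬q1 ∧ ¬q4)) ∨ ¬q1) → ¬q3)) ∧ (q2 → ¬q2)): α-rule — add ¬(¬q5 ∨ (((¬q4 ∧ (¬q1 ∧ ¬q4)) ∨ ¬q1) → ¬q3)), (q2 → ¬q2).
¬(¬q5 ∨ (((¬q4 ∧ (¬q1 ∧ ¬q4)) ∨ ¬q1) → ¬q3)): α-rule — add ¬¬q5, ¬(((¬q4 ∧ (¬q1 ∧ ¬q4)) ∨ ¬q1) → ¬q3).
¬(((¬q4 ∧ (¬q1 ∧ ¬q4)) ∨ ¬q1) → ¬q3): α-rule — add ((¬q4 ∧ (¬q1 ∧ ¬q4)) ∨ ¬q1), ¬¬q3.
(q2 → ¬q2): β-rule — branch into ¬q2  //  ¬q2.
  branch 1 (add ¬q2):
    ((¬q4 ∧ (¬q1 ∧ ¬q4)) ∨ ¬q1): β-rule — branch into (¬q4 ∧ (¬q1 ∧ ¬q4))  //  ¬q1.
      branch 1.1 (add (¬q4 ∧ (¬q1 ∧ ¬q4))):
        (¬q4 ∧ (¬q1 ∧ ¬q4)): α-rule — add ¬q4, (¬q1 ∧ ¬q4).
        (¬q1 ∧ ¬q4): α-rule — add ¬q1, ¬q4.
        ○ open, literals {q1=false, q2=false, q3=true, q4=false, q5=true}.
      branch 1.2 (add ¬q1):
        ○ open, literals {q1=false, q2=false, q3=true, q5=true}.
  branch 2 (add ¬q2):
    ((¬q4 ∧ (¬q1 ∧ ¬q4)) ∨ ¬q1): β-rule — branch into (¬q4 ∧ (¬q1 ∧ ¬q4))  //  ¬q1.
      branch 2.1 (add (¬q4 ∧ (¬q1 ∧ ¬q4))):
        (¬q4 ∧ (¬q1 ∧ ¬q4)): α-rule — add ¬q4, (¬q1 ∧ ¬q4).
        (¬q1 ∧ ¬q4): α-rule — add ¬q1, ¬q4.
        ○ open, literals {q1=false, q2=false, q3=true, q4=false, q5=true}.
      branch 2.2 (add ¬q1):
        ○ open, literals {q1=false, q2=false, q3=true, q5=true}.
0 branches closed, 4 open.
Each open branch fixes some atoms; the unmentioned ones are free. Counting distinct full assignments: branch {q1=false, q2=false, q3=true, q4=false, q5=true} (q6) contributes 2 new; branch {q1=false, q2=false, q3=true, q5=true} (q4, q6) contributes 2 new; branch {q1=false, q2=false, q3=true, q4=false, q5=true} (q6) contributes 0 new; branch {q1=false, q2=false, q3=true, q5=true} (q4, q6) contributes 0 new. Total: 4.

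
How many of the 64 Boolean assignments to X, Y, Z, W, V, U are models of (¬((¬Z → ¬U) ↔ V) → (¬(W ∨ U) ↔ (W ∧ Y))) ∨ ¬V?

Initial set: {((¬((¬Z → ¬U) ↔ V) → (¬(W ∨ U) ↔ (W ∧ Y))) ∨ ¬V)}.
((¬((¬Z → ¬U) ↔ V) → (¬(W ∨ U) ↔ (W ∧ Y))) ∨ ¬V): β-rule — branch into (¬((¬Z → ¬U) ↔ V) → (¬(W ∨ U) ↔ (W ∧ Y)))  //  ¬V.
  branch 1 (add (¬((¬Z → ¬U) ↔ V) → (¬(W ∨ U) ↔ (W ∧ Y)))):
    (¬((¬Z → ¬U) ↔ V) → (¬(W ∨ U) ↔ (W ∧ Y))): β-rule — branch into ¬¬((¬Z → ¬U) ↔ V)  //  (¬(W ∨ U) ↔ (W ∧ Y)).
      branch 1.1 (add ¬¬((¬Z → ¬U) ↔ V)):
        ¬¬((¬Z → ¬U) ↔ V): β-rule — branch into (¬Z → ¬U), V  //  ¬(¬Z → ¬U), ¬V.
          branch 1.1.1 (add (¬Z → ¬U), V):
            (¬Z → ¬U): β-rule — branch into ¬¬Z  //  ¬U.
              branch 1.1.1.1 (add ¬¬Z):
                ○ open, literals {V=1, Z=1}.
              branch 1.1.1.2 (add ¬U):
                ○ open, literals {U=0, V=1}.
          branch 1.1.2 (add ¬(¬Z → ¬U), ¬V):
            ¬(¬Z → ¬U): α-rule — add ¬Z, ¬¬U.
            ○ open, literals {U=1, V=0, Z=0}.
      branch 1.2 (add (¬(W ∨ U) ↔ (W ∧ Y))):
        (¬(W ∨ U) ↔ (W ∧ Y)): β-rule — branch into ¬(W ∨ U), (W ∧ Y)  //  ¬¬(W ∨ U), ¬(W ∧ Y).
          branch 1.2.1 (add ¬(W ∨ U), (W ∧ Y)):
            ¬(W ∨ U): α-rule — add ¬W, ¬U.
            (W ∧ Y): α-rule — add W, Y.
            × closes — contains both W and ¬W.
          branch 1.2.2 (add ¬¬(W ∨ U), ¬(W ∧ Y)):
            ¬¬(W ∨ U): β-rule — branch into W  //  U.
              branch 1.2.2.1 (add W):
                ¬(W ∧ Y): β-rule — branch into ¬W  //  ¬Y.
                  branch 1.2.2.1.1 (add ¬W):
                    × closes — contains both W and ¬W.
                  branch 1.2.2.1.2 (add ¬Y):
                    ○ open, literals {W=1, Y=0}.
              branch 1.2.2.2 (add U):
                ¬(W ∧ Y): β-rule — branch into ¬W  //  ¬Y.
                  branch 1.2.2.2.1 (add ¬W):
                    ○ open, literals {U=1, W=0}.
                  branch 1.2.2.2.2 (add ¬Y):
                    ○ open, literals {U=1, Y=0}.
  branch 2 (add ¬V):
    ○ open, literals {V=0}.
2 branches closed, 7 open.
Each open branch fixes some atoms; the unmentioned ones are free. Counting distinct full assignments: branch {V=1, Z=1} (X, Y, W, U) contributes 16 new; branch {U=0, V=1} (X, Y, Z, W) contributes 8 new; branch {U=1, V=0, Z=0} (X, Y, W) contributes 8 new; branch {W=1, Y=0} (X, Z, V, U) contributes 8 new; branch {U=1, W=0} (X, Y, Z, V) contributes 8 new; branch {U=1, Y=0} (X, Z, W, V) contributes 0 new; branch {V=0} (X, Y, Z, W, U) contributes 14 new. Total: 62.

62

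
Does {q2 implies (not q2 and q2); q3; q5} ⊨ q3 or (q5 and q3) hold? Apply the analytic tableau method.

Initial set: {(q2 implies (not q2 and q2)); q3; q5; not (q3 or (q5 and q3))}.
not (q3 or (q5 and q3)): α-rule — add not q3, not (q5 and q3).
× closes — contains both q3 and not q3.
All 1 branch closes.
Every branch closed, so the premises entail the conclusion.

Yes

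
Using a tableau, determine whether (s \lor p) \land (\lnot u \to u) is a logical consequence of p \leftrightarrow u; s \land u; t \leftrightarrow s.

Initial set: {(p \leftrightarrow u); (s \land u); (t \leftrightarrow s); \lnot ((s \lor p) \land (\lnot u \to u))}.
(s \land u): α-rule — add s, u.
(p \leftrightarrow u): β-rule — branch into p, u  //  \lnot p, \lnot u.
  branch 1 (add p, u):
    (t \leftrightarrow s): β-rule — branch into t, s  //  \lnot t, \lnot s.
      branch 1.1 (add t, s):
        \lnot ((s \lor p) \land (\lnot u \to u)): β-rule — branch into \lnot (s \lor p)  //  \lnot (\lnot u \to u).
          branch 1.1.1 (add \lnot (s \lor p)):
            \lnot (s \lor p): α-rule — add \lnot s, \lnot p.
            × closes — contains both s and \lnot s.
          branch 1.1.2 (add \lnot (\lnot u \to u)):
            \lnot (\lnot u \to u): α-rule — add \lnot u, \lnot u.
            × closes — contains both u and \lnot u.
      branch 1.2 (add \lnot t, \lnot s):
        × closes — contains both s and \lnot s.
  branch 2 (add \lnot p, \lnot u):
    × closes — contains both u and \lnot u.
All 4 branches close.
Every branch closed, so the premises entail the conclusion.

Yes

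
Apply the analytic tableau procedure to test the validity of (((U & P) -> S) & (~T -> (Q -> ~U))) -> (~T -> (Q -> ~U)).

Assume the negation and expand:
Initial set: {~((((U & P) -> S) & (~T -> (Q -> ~U))) -> (~T -> (Q -> ~U)))}.
~((((U & P) -> S) & (~T -> (Q -> ~U))) -> (~T -> (Q -> ~U))): α-rule — add (((U & P) -> S) & (~T -> (Q -> ~U))), ~(~T -> (Q -> ~U)).
(((U & P) -> S) & (~T -> (Q -> ~U))): α-rule — add ((U & P) -> S), (~T -> (Q -> ~U)).
~(~T -> (Q -> ~U)): α-rule — add ~T, ~(Q -> ~U).
~(Q -> ~U): α-rule — add Q, ~~U.
((U & P) -> S): β-rule — branch into ~(U & P)  //  S.
  branch 1 (add ~(U & P)):
    (~T -> (Q -> ~U)): β-rule — branch into ~~T  //  (Q -> ~U).
      branch 1.1 (add ~~T):
        × closes — contains both T and ~T.
      branch 1.2 (add (Q -> ~U)):
        ~(U & P): β-rule — branch into ~U  //  ~P.
          branch 1.2.1 (add ~U):
            × closes — contains both U and ~U.
          branch 1.2.2 (add ~P):
            (Q -> ~U): β-rule — branch into ~Q  //  ~U.
              branch 1.2.2.1 (add ~Q):
                × closes — contains both Q and ~Q.
              branch 1.2.2.2 (add ~U):
                × closes — contains both U and ~U.
  branch 2 (add S):
    (~T -> (Q -> ~U)): β-rule — branch into ~~T  //  (Q -> ~U).
      branch 2.1 (add ~~T):
        × closes — contains both T and ~T.
      branch 2.2 (add (Q -> ~U)):
        (Q -> ~U): β-rule — branch into ~Q  //  ~U.
          branch 2.2.1 (add ~Q):
            × closes — contains both Q and ~Q.
          branch 2.2.2 (add ~U):
            × closes — contains both U and ~U.
All 7 branches close.
Every branch closed, so the negation is unsatisfiable and the formula is valid.

Valid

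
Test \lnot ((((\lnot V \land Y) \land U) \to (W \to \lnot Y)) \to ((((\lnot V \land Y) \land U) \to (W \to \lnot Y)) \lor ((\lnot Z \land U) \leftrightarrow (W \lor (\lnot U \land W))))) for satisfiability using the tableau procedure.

Initial set: {\lnot ((((\lnot V \land Y) \land U) \to (W \to \lnot Y)) \to ((((\lnot V \land Y) \land U) \to (W \to \lnot Y)) \lor ((\lnot Z \land U) \leftrightarrow (W \lor (\lnot U \land W)))))}.
\lnot ((((\lnot V \land Y) \land U) \to (W \to \lnot Y)) \to ((((\lnot V \land Y) \land U) \to (W \to \lnot Y)) \lor ((\lnot Z \land U) \leftrightarrow (W \lor (\lnot U \land W))))): α-rule — add (((\lnot V \land Y) \land U) \to (W \to \lnot Y)), \lnot ((((\lnot V \land Y) \land U) \to (W \to \lnot Y)) \lor ((\lnot Z \land U) \leftrightarrow (W \lor (\lnot U \land W)))).
\lnot ((((\lnot V \land Y) \land U) \to (W \to \lnot Y)) \lor ((\lnot Z \land U) \leftrightarrow (W \lor (\lnot U \land W)))): α-rule — add \lnot (((\lnot V \land Y) \land U) \to (W \to \lnot Y)), \lnot ((\lnot Z \land U) \leftrightarrow (W \lor (\lnot U \land W))).
\lnot (((\lnot V \land Y) \land U) \to (W \to \lnot Y)): α-rule — add ((\lnot V \land Y) \land U), \lnot (W \to \lnot Y).
((\lnot V \land Y) \land U): α-rule — add (\lnot V \land Y), U.
\lnot (W \to \lnot Y): α-rule — add W, \lnot \lnot Y.
(\lnot V \land Y): α-rule — add \lnot V, Y.
(((\lnot V \land Y) \land U) \to (W \to \lnot Y)): β-rule — branch into \lnot ((\lnot V \land Y) \land U)  //  (W \to \lnot Y).
  branch 1 (add \lnot ((\lnot V \land Y) \land U)):
    \lnot ((\lnot Z \land U) \leftrightarrow (W \lor (\lnot U \land W))): β-rule — branch into (\lnot Z \land U), \lnot (W \lor (\lnot U \land W))  //  \lnot (\lnot Z \land U), (W \lor (\lnot U \land W)).
      branch 1.1 (add (\lnot Z \land U), \lnot (W \lor (\lnot U \land W))):
        (\lnot Z \land U): α-rule — add \lnot Z, U.
        \lnot (W \lor (\lnot U \land W)): α-rule — add \lnot W, \lnot (\lnot U \land W).
        × closes — contains both W and \lnot W.
      branch 1.2 (add \lnot (\lnot Z \land U), (W \lor (\lnot U \land W))):
        \lnot ((\lnot V \land Y) \land U): β-rule — branch into \lnot (\lnot V \land Y)  //  \lnot U.
          branch 1.2.1 (add \lnot (\lnot V \land Y)):
            \lnot (\lnot Z \land U): β-rule — branch into \lnot \lnot Z  //  \lnot U.
              branch 1.2.1.1 (add \lnot \lnot Z):
                (W \lor (\lnot U \land W)): β-rule — branch into W  //  (\lnot U \land W).
                  branch 1.2.1.1.1 (add W):
                    \lnot (\lnot V \land Y): β-rule — branch into \lnot \lnot V  //  \lnot Y.
                      branch 1.2.1.1.1.1 (add \lnot \lnot V):
                        × closes — contains both V and \lnot V.
                      branch 1.2.1.1.1.2 (add \lnot Y):
                        × closes — contains both Y and \lnot Y.
                  branch 1.2.1.1.2 (add (\lnot U \land W)):
                    (\lnot U \land W): α-rule — add \lnot U, W.
                    × closes — contains both U and \lnot U.
              branch 1.2.1.2 (add \lnot U):
                × closes — contains both U and \lnot U.
          branch 1.2.2 (add \lnot U):
            × closes — contains both U and \lnot U.
  branch 2 (add (W \to \lnot Y)):
    \lnot ((\lnot Z \land U) \leftrightarrow (W \lor (\lnot U \land W))): β-rule — branch into (\lnot Z \land U), \lnot (W \lor (\lnot U \land W))  //  \lnot (\lnot Z \land U), (W \lor (\lnot U \land W)).
      branch 2.1 (add (\lnot Z \land U), \lnot (W \lor (\lnot U \land W))):
        (\lnot Z \land U): α-rule — add \lnot Z, U.
        \lnot (W \lor (\lnot U \land W)): α-rule — add \lnot W, \lnot (\lnot U \land W).
        × closes — contains both W and \lnot W.
      branch 2.2 (add \lnot (\lnot Z \land U), (W \lor (\lnot U \land W))):
        (W \to \lnot Y): β-rule — branch into \lnot W  //  \lnot Y.
          branch 2.2.1 (add \lnot W):
            × closes — contains both W and \lnot W.
          branch 2.2.2 (add \lnot Y):
            × closes — contains both Y and \lnot Y.
All 9 branches close.
Every branch closed; the formula is unsatisfiable.

Unsatisfiable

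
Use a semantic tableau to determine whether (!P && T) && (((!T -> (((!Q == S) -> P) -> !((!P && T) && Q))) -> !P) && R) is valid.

Assume the negation and expand:
Initial set: {F ((!P && T) && (((!T -> (((!Q == S) -> P) -> !((!P && T) && Q))) -> !P) && R))}.
F ((!P && T) && (((!T -> (((!Q == S) -> P) -> !((!P && T) && Q))) -> !P) && R)): β-rule — branch into F (!P && T)  //  F (((!T -> (((!Q == S) -> P) -> !((!P && T) && Q))) -> !P) && R).
  branch 1 (add F (!P && T)):
    F (!P && T): β-rule — branch into F !P  //  F T.
      branch 1.1 (add F !P):
        ○ open, literals {P=T}.
      branch 1.2 (add F T):
        ○ open, literals {T=F}.
  branch 2 (add F (((!T -> (((!Q == S) -> P) -> !((!P && T) && Q))) -> !P) && R)):
    F (((!T -> (((!Q == S) -> P) -> !((!P && T) && Q))) -> !P) && R): β-rule — branch into F ((!T -> (((!Q == S) -> P) -> !((!P && T) && Q))) -> !P)  //  F R.
      branch 2.1 (add F ((!T -> (((!Q == S) -> P) -> !((!P && T) && Q))) -> !P)):
        F ((!T -> (((!Q == S) -> P) -> !((!P && T) && Q))) -> !P): α-rule — add T (!T -> (((!Q == S) -> P) -> !((!P && T) && Q))), F !P.
        T (!T -> (((!Q == S) -> P) -> !((!P && T) && Q))): β-rule — branch into F !T  //  T (((!Q == S) -> P) -> !((!P && T) && Q)).
          branch 2.1.1 (add F !T):
            ○ open, literals {P=T, T=T}.
          branch 2.1.2 (add T (((!Q == S) -> P) -> !((!P && T) && Q))):
            T (((!Q == S) -> P) -> !((!P && T) && Q)): β-rule — branch into F ((!Q == S) -> P)  //  T !((!P && T) && Q).
              branch 2.1.2.1 (add F ((!Q == S) -> P)):
                F ((!Q == S) -> P): α-rule — add T (!Q == S), F P.
                × closes — contains both P and !P.
              branch 2.1.2.2 (add T !((!P && T) && Q)):
                T !((!P && T) && Q): β-rule — branch into F (!P && T)  //  F Q.
                  branch 2.1.2.2.1 (add F (!P && T)):
                    F (!P && T): β-rule — branch into F !P  //  F T.
                      branch 2.1.2.2.1.1 (add F !P):
                        ○ open, literals {P=T}.
                      branch 2.1.2.2.1.2 (add F T):
                        ○ open, literals {P=T, T=F}.
                  branch 2.1.2.2.2 (add F Q):
                    ○ open, literals {P=T, Q=F}.
      branch 2.2 (add F R):
        ○ open, literals {R=F}.
1 branch closed, 7 open.
An open branch gives a countermodel: P=T (unmentioned atoms arbitrary); under it the original formula is false.

Not valid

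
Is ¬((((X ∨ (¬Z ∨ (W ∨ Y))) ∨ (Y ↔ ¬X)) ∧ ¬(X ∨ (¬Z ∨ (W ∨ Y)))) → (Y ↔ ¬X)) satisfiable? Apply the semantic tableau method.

Unsatisfiable

Initial set: {¬((((X ∨ (¬Z ∨ (W ∨ Y))) ∨ (Y ↔ ¬X)) ∧ ¬(X ∨ (¬Z ∨ (W ∨ Y)))) → (Y ↔ ¬X))}.
¬((((X ∨ (¬Z ∨ (W ∨ Y))) ∨ (Y ↔ ¬X)) ∧ ¬(X ∨ (¬Z ∨ (W ∨ Y)))) → (Y ↔ ¬X)): α-rule — add (((X ∨ (¬Z ∨ (W ∨ Y))) ∨ (Y ↔ ¬X)) ∧ ¬(X ∨ (¬Z ∨ (W ∨ Y)))), ¬(Y ↔ ¬X).
(((X ∨ (¬Z ∨ (W ∨ Y))) ∨ (Y ↔ ¬X)) ∧ ¬(X ∨ (¬Z ∨ (W ∨ Y)))): α-rule — add ((X ∨ (¬Z ∨ (W ∨ Y))) ∨ (Y ↔ ¬X)), ¬(X ∨ (¬Z ∨ (W ∨ Y))).
¬(X ∨ (¬Z ∨ (W ∨ Y))): α-rule — add ¬X, ¬(¬Z ∨ (W ∨ Y)).
¬(¬Z ∨ (W ∨ Y)): α-rule — add ¬¬Z, ¬(W ∨ Y).
¬(W ∨ Y): α-rule — add ¬W, ¬Y.
¬(Y ↔ ¬X): β-rule — branch into Y, ¬¬X  //  ¬Y, ¬X.
  branch 1 (add Y, ¬¬X):
    × closes — contains both Y and ¬Y.
  branch 2 (add ¬Y, ¬X):
    ((X ∨ (¬Z ∨ (W ∨ Y))) ∨ (Y ↔ ¬X)): β-rule — branch into (X ∨ (¬Z ∨ (W ∨ Y)))  //  (Y ↔ ¬X).
      branch 2.1 (add (X ∨ (¬Z ∨ (W ∨ Y)))):
        (X ∨ (¬Z ∨ (W ∨ Y))): β-rule — branch into X  //  (¬Z ∨ (W ∨ Y)).
          branch 2.1.1 (add X):
            × closes — contains both X and ¬X.
          branch 2.1.2 (add (¬Z ∨ (W ∨ Y))):
            (¬Z ∨ (W ∨ Y)): β-rule — branch into ¬Z  //  (W ∨ Y).
              branch 2.1.2.1 (add ¬Z):
                × closes — contains both Z and ¬Z.
              branch 2.1.2.2 (add (W ∨ Y)):
                (W ∨ Y): β-rule — branch into W  //  Y.
                  branch 2.1.2.2.1 (add W):
                    × closes — contains both W and ¬W.
                  branch 2.1.2.2.2 (add Y):
                    × closes — contains both Y and ¬Y.
      branch 2.2 (add (Y ↔ ¬X)):
        (Y ↔ ¬X): β-rule — branch into Y, ¬X  //  ¬Y, ¬¬X.
          branch 2.2.1 (add Y, ¬X):
            × closes — contains both Y and ¬Y.
          branch 2.2.2 (add ¬Y, ¬¬X):
            × closes — contains both X and ¬X.
All 7 branches close.
Every branch closed; the formula is unsatisfiable.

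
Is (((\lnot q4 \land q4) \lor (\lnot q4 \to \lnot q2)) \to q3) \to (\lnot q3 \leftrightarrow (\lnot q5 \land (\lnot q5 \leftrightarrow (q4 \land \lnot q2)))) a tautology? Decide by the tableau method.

Not valid

Assume the negation and expand:
Initial set: {\lnot ((((\lnot q4 \land q4) \lor (\lnot q4 \to \lnot q2)) \to q3) \to (\lnot q3 \leftrightarrow (\lnot q5 \land (\lnot q5 \leftrightarrow (q4 \land \lnot q2)))))}.
\lnot ((((\lnot q4 \land q4) \lor (\lnot q4 \to \lnot q2)) \to q3) \to (\lnot q3 \leftrightarrow (\lnot q5 \land (\lnot q5 \leftrightarrow (q4 \land \lnot q2))))): α-rule — add (((\lnot q4 \land q4) \lor (\lnot q4 \to \lnot q2)) \to q3), \lnot (\lnot q3 \leftrightarrow (\lnot q5 \land (\lnot q5 \leftrightarrow (q4 \land \lnot q2)))).
(((\lnot q4 \land q4) \lor (\lnot q4 \to \lnot q2)) \to q3): β-rule — branch into \lnot ((\lnot q4 \land q4) \lor (\lnot q4 \to \lnot q2))  //  q3.
  branch 1 (add \lnot ((\lnot q4 \land q4) \lor (\lnot q4 \to \lnot q2))):
    \lnot ((\lnot q4 \land q4) \lor (\lnot q4 \to \lnot q2)): α-rule — add \lnot (\lnot q4 \land q4), \lnot (\lnot q4 \to \lnot q2).
    \lnot (\lnot q4 \to \lnot q2): α-rule — add \lnot q4, \lnot \lnot q2.
    \lnot (\lnot q3 \leftrightarrow (\lnot q5 \land (\lnot q5 \leftrightarrow (q4 \land \lnot q2)))): β-rule — branch into \lnot q3, \lnot (\lnot q5 \land (\lnot q5 \leftrightarrow (q4 \land \lnot q2)))  //  \lnot \lnot q3, (\lnot q5 \land (\lnot q5 \leftrightarrow (q4 \land \lnot q2))).
      branch 1.1 (add \lnot q3, \lnot (\lnot q5 \land (\lnot q5 \leftrightarrow (q4 \land \lnot q2)))):
        \lnot (\lnot q4 \land q4): β-rule — branch into \lnot \lnot q4  //  \lnot q4.
          branch 1.1.1 (add \lnot \lnot q4):
            × closes — contains both q4 and \lnot q4.
          branch 1.1.2 (add \lnot q4):
            \lnot (\lnot q5 \land (\lnot q5 \leftrightarrow (q4 \land \lnot q2))): β-rule — branch into \lnot \lnot q5  //  \lnot (\lnot q5 \leftrightarrow (q4 \land \lnot q2)).
              branch 1.1.2.1 (add \lnot \lnot q5):
                ○ open, literals {q2=true, q3=false, q4=false, q5=true}.
              branch 1.1.2.2 (add \lnot (\lnot q5 \leftrightarrow (q4 \land \lnot q2))):
                \lnot (\lnot q5 \leftrightarrow (q4 \land \lnot q2)): β-rule — branch into \lnot q5, \lnot (q4 \land \lnot q2)  //  \lnot \lnot q5, (q4 \land \lnot q2).
                  branch 1.1.2.2.1 (add \lnot q5, \lnot (q4 \land \lnot q2)):
                    \lnot (q4 \land \lnot q2): β-rule — branch into \lnot q4  //  \lnot \lnot q2.
                      branch 1.1.2.2.1.1 (add \lnot q4):
                        ○ open, literals {q2=true, q3=false, q4=false, q5=false}.
                      branch 1.1.2.2.1.2 (add \lnot \lnot q2):
                        ○ open, literals {q2=true, q3=false, q4=false, q5=false}.
                  branch 1.1.2.2.2 (add \lnot \lnot q5, (q4 \land \lnot q2)):
                    (q4 \land \lnot q2): α-rule — add q4, \lnot q2.
                    × closes — contains both q4 and \lnot q4.
      branch 1.2 (add \lnot \lnot q3, (\lnot q5 \land (\lnot q5 \leftrightarrow (q4 \land \lnot q2)))):
        (\lnot q5 \land (\lnot q5 \leftrightarrow (q4 \land \lnot q2))): α-rule — add \lnot q5, (\lnot q5 \leftrightarrow (q4 \land \lnot q2)).
        \lnot (\lnot q4 \land q4): β-rule — branch into \lnot \lnot q4  //  \lnot q4.
          branch 1.2.1 (add \lnot \lnot q4):
            × closes — contains both q4 and \lnot q4.
          branch 1.2.2 (add \lnot q4):
            (\lnot q5 \leftrightarrow (q4 \land \lnot q2)): β-rule — branch into \lnot q5, (q4 \land \lnot q2)  //  \lnot \lnot q5, \lnot (q4 \land \lnot q2).
              branch 1.2.2.1 (add \lnot q5, (q4 \land \lnot q2)):
                (q4 \land \lnot q2): α-rule — add q4, \lnot q2.
                × closes — contains both q4 and \lnot q4.
              branch 1.2.2.2 (add \lnot \lnot q5, \lnot (q4 \land \lnot q2)):
                × closes — contains both q5 and \lnot q5.
  branch 2 (add q3):
    \lnot (\lnot q3 \leftrightarrow (\lnot q5 \land (\lnot q5 \leftrightarrow (q4 \land \lnot q2)))): β-rule — branch into \lnot q3, \lnot (\lnot q5 \land (\lnot q5 \leftrightarrow (q4 \land \lnot q2)))  //  \lnot \lnot q3, (\lnot q5 \land (\lnot q5 \leftrightarrow (q4 \land \lnot q2))).
      branch 2.1 (add \lnot q3, \lnot (\lnot q5 \land (\lnot q5 \leftrightarrow (q4 \land \lnot q2)))):
        × closes — contains both q3 and \lnot q3.
      branch 2.2 (add \lnot \lnot q3, (\lnot q5 \land (\lnot q5 \leftrightarrow (q4 \land \lnot q2)))):
        (\lnot q5 \land (\lnot q5 \leftrightarrow (q4 \land \lnot q2))): α-rule — add \lnot q5, (\lnot q5 \leftrightarrow (q4 \land \lnot q2)).
        (\lnot q5 \leftrightarrow (q4 \land \lnot q2)): β-rule — branch into \lnot q5, (q4 \land \lnot q2)  //  \lnot \lnot q5, \lnot (q4 \land \lnot q2).
          branch 2.2.1 (add \lnot q5, (q4 \land \lnot q2)):
            (q4 \land \lnot q2): α-rule — add q4, \lnot q2.
            ○ open, literals {q2=false, q3=true, q4=true, q5=false}.
          branch 2.2.2 (add \lnot \lnot q5, \lnot (q4 \land \lnot q2)):
            × closes — contains both q5 and \lnot q5.
7 branches closed, 4 open.
An open branch gives a countermodel: q2=true, q3=false, q4=false, q5=true (unmentioned atoms arbitrary); under it the original formula is false.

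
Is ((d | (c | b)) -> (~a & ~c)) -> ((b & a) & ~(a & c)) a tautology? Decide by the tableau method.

Not valid

Assume the negation and expand:
Initial set: {~(((d | (c | b)) -> (~a & ~c)) -> ((b & a) & ~(a & c)))}.
~(((d | (c | b)) -> (~a & ~c)) -> ((b & a) & ~(a & c))): α-rule — add ((d | (c | b)) -> (~a & ~c)), ~((b & a) & ~(a & c)).
((d | (c | b)) -> (~a & ~c)): β-rule — branch into ~(d | (c | b))  //  (~a & ~c).
  branch 1 (add ~(d | (c | b))):
    ~(d | (c | b)): α-rule — add ~d, ~(c | b).
    ~(c | b): α-rule — add ~c, ~b.
    ~((b & a) & ~(a & c)): β-rule — branch into ~(b & a)  //  ~~(a & c).
      branch 1.1 (add ~(b & a)):
        ~(b & a): β-rule — branch into ~b  //  ~a.
          branch 1.1.1 (add ~b):
            ○ open, literals {b=0, c=0, d=0}.
          branch 1.1.2 (add ~a):
            ○ open, literals {a=0, b=0, c=0, d=0}.
      branch 1.2 (add ~~(a & c)):
        ~~(a & c): α-rule — add a, c.
        × closes — contains both c and ~c.
  branch 2 (add (~a & ~c)):
    (~a & ~c): α-rule — add ~a, ~c.
    ~((b & a) & ~(a & c)): β-rule — branch into ~(b & a)  //  ~~(a & c).
      branch 2.1 (add ~(b & a)):
        ~(b & a): β-rule — branch into ~b  //  ~a.
          branch 2.1.1 (add ~b):
            ○ open, literals {a=0, b=0, c=0}.
          branch 2.1.2 (add ~a):
            ○ open, literals {a=0, c=0}.
      branch 2.2 (add ~~(a & c)):
        ~~(a & c): α-rule — add a, c.
        × closes — contains both a and ~a.
2 branches closed, 4 open.
An open branch gives a countermodel: b=0, c=0, d=0 (unmentioned atoms arbitrary); under it the original formula is false.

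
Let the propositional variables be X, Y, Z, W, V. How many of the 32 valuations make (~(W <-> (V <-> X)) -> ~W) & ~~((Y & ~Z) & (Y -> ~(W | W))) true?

4

Initial set: {((~(W <-> (V <-> X)) -> ~W) & ~~((Y & ~Z) & (Y -> ~(W | W))))}.
((~(W <-> (V <-> X)) -> ~W) & ~~((Y & ~Z) & (Y -> ~(W | W)))): α-rule — add (~(W <-> (V <-> X)) -> ~W), ~~((Y & ~Z) & (Y -> ~(W | W))).
~~((Y & ~Z) & (Y -> ~(W | W))): drop double negation, giving ((Y & ~Z) & (Y -> ~(W | W))).
((Y & ~Z) & (Y -> ~(W | W))): α-rule — add (Y & ~Z), (Y -> ~(W | W)).
(Y & ~Z): α-rule — add Y, ~Z.
(~(W <-> (V <-> X)) -> ~W): β-rule — branch into ~~(W <-> (V <-> X))  //  ~W.
  branch 1 (add ~~(W <-> (V <-> X))):
    (Y -> ~(W | W)): β-rule — branch into ~Y  //  ~(W | W).
      branch 1.1 (add ~Y):
        × closes — contains both Y and ~Y.
      branch 1.2 (add ~(W | W)):
        ~(W | W): α-rule — add ~W, ~W.
        ~~(W <-> (V <-> X)): β-rule — branch into W, (V <-> X)  //  ~W, ~(V <-> X).
          branch 1.2.1 (add W, (V <-> X)):
            × closes — contains both W and ~W.
          branch 1.2.2 (add ~W, ~(V <-> X)):
            ~(V <-> X): β-rule — branch into V, ~X  //  ~V, X.
              branch 1.2.2.1 (add V, ~X):
                ○ open, literals {V=T, W=F, X=F, Y=T, Z=F}.
              branch 1.2.2.2 (add ~V, X):
                ○ open, literals {V=F, W=F, X=T, Y=T, Z=F}.
  branch 2 (add ~W):
    (Y -> ~(W | W)): β-rule — branch into ~Y  //  ~(W | W).
      branch 2.1 (add ~Y):
        × closes — contains both Y and ~Y.
      branch 2.2 (add ~(W | W)):
        ~(W | W): α-rule — add ~W, ~W.
        ○ open, literals {W=F, Y=T, Z=F}.
3 branches closed, 3 open.
Each open branch fixes some atoms; the unmentioned ones are free. Counting distinct full assignments: branch {V=T, W=F, X=F, Y=T, Z=F} (none free) contributes 1 new; branch {V=F, W=F, X=T, Y=T, Z=F} (none free) contributes 1 new; branch {W=F, Y=T, Z=F} (X, V) contributes 2 new. Total: 4.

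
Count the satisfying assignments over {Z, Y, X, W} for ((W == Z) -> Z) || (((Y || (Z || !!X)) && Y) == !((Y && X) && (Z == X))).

Initial set: {(((W == Z) -> Z) || (((Y || (Z || !!X)) && Y) == !((Y && X) && (Z == X))))}.
(((W == Z) -> Z) || (((Y || (Z || !!X)) && Y) == !((Y && X) && (Z == X)))): β-rule — branch into ((W == Z) -> Z)  //  (((Y || (Z || !!X)) && Y) == !((Y && X) && (Z == X))).
  branch 1 (add ((W == Z) -> Z)):
    ((W == Z) -> Z): β-rule — branch into !(W == Z)  //  Z.
      branch 1.1 (add !(W == Z)):
        !(W == Z): β-rule — branch into W, !Z  //  !W, Z.
          branch 1.1.1 (add W, !Z):
            ○ open, literals {W=1, Z=0}.
          branch 1.1.2 (add !W, Z):
            ○ open, literals {W=0, Z=1}.
      branch 1.2 (add Z):
        ○ open, literals {Z=1}.
  branch 2 (add (((Y || (Z || !!X)) && Y) == !((Y && X) && (Z == X)))):
    (((Y || (Z || !!X)) && Y) == !((Y && X) && (Z == X))): β-rule — branch into ((Y || (Z || !!X)) && Y), !((Y && X) && (Z == X))  //  !((Y || (Z || !!X)) && Y), !!((Y && X) && (Z == X)).
      branch 2.1 (add ((Y || (Z || !!X)) && Y), !((Y && X) && (Z == X))):
        ((Y || (Z || !!X)) && Y): α-rule — add (Y || (Z || !!X)), Y.
        !((Y && X) && (Z == X)): β-rule — branch into !(Y && X)  //  !(Z == X).
          branch 2.1.1 (add !(Y && X)):
            (Y || (Z || !!X)): β-rule — branch into Y  //  (Z || !!X).
              branch 2.1.1.1 (add Y):
                !(Y && X): β-rule — branch into !Y  //  !X.
                  branch 2.1.1.1.1 (add !Y):
                    × closes — contains both Y and !Y.
                  branch 2.1.1.1.2 (add !X):
                    ○ open, literals {X=0, Y=1}.
              branch 2.1.1.2 (add (Z || !!X)):
                !(Y && X): β-rule — branch into !Y  //  !X.
                  branch 2.1.1.2.1 (add !Y):
                    × closes — contains both Y and !Y.
                  branch 2.1.1.2.2 (add !X):
                    (Z || !!X): β-rule — branch into Z  //  !!X.
                      branch 2.1.1.2.2.1 (add Z):
                        ○ open, literals {X=0, Y=1, Z=1}.
                      branch 2.1.1.2.2.2 (add !!X):
                        !!X: drop double negation, giving X.
                        × closes — contains both X and !X.
          branch 2.1.2 (add !(Z == X)):
            (Y || (Z || !!X)): β-rule — branch into Y  //  (Z || !!X).
              branch 2.1.2.1 (add Y):
                !(Z == X): β-rule — branch into Z, !X  //  !Z, X.
                  branch 2.1.2.1.1 (add Z, !X):
                    ○ open, literals {X=0, Y=1, Z=1}.
                  branch 2.1.2.1.2 (add !Z, X):
                    ○ open, literals {X=1, Y=1, Z=0}.
              branch 2.1.2.2 (add (Z || !!X)):
                !(Z == X): β-rule — branch into Z, !X  //  !Z, X.
                  branch 2.1.2.2.1 (add Z, !X):
                    (Z || !!X): β-rule — branch into Z  //  !!X.
                      branch 2.1.2.2.1.1 (add Z):
                        ○ open, literals {X=0, Y=1, Z=1}.
                      branch 2.1.2.2.1.2 (add !!X):
                        !!X: drop double negation, giving X.
                        × closes — contains both X and !X.
                  branch 2.1.2.2.2 (add !Z, X):
                    (Z || !!X): β-rule — branch into Z  //  !!X.
                      branch 2.1.2.2.2.1 (add Z):
                        × closes — contains both Z and !Z.
                      branch 2.1.2.2.2.2 (add !!X):
                        !!X: drop double negation, giving X.
                        ○ open, literals {X=1, Y=1, Z=0}.
      branch 2.2 (add !((Y || (Z || !!X)) && Y), !!((Y && X) && (Z == X))):
        !!((Y && X) && (Z == X)): α-rule — add (Y && X), (Z == X).
        (Y && X): α-rule — add Y, X.
        !((Y || (Z || !!X)) && Y): β-rule — branch into !(Y || (Z || !!X))  //  !Y.
          branch 2.2.1 (add !(Y || (Z || !!X))):
            !(Y || (Z || !!X)): α-rule — add !Y, !(Z || !!X).
            × closes — contains both Y and !Y.
          branch 2.2.2 (add !Y):
            × closes — contains both Y and !Y.
7 branches closed, 9 open.
Each open branch fixes some atoms; the unmentioned ones are free. Counting distinct full assignments: branch {W=1, Z=0} (Y, X) contributes 4 new; branch {W=0, Z=1} (Y, X) contributes 4 new; branch {Z=1} (Y, X, W) contributes 4 new; branch {X=0, Y=1} (Z, W) contributes 1 new; branch {X=0, Y=1, Z=1} (W) contributes 0 new; branch {X=0, Y=1, Z=1} (W) contributes 0 new; branch {X=1, Y=1, Z=0} (W) contributes 1 new; branch {X=0, Y=1, Z=1} (W) contributes 0 new; branch {X=1, Y=1, Z=0} (W) contributes 0 new. Total: 14.

14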